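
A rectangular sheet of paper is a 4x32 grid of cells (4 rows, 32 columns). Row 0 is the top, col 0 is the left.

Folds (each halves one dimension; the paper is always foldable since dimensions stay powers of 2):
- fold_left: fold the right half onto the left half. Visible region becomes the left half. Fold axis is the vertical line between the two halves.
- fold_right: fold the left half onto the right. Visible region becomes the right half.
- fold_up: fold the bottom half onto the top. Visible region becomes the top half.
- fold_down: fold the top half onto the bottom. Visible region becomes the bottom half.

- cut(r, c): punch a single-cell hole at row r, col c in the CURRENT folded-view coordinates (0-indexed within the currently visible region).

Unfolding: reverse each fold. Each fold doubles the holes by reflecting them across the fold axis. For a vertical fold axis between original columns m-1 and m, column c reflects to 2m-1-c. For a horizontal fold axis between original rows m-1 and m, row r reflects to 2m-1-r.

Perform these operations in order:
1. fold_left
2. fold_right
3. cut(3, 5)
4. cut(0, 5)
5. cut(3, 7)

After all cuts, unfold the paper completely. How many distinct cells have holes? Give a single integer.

Op 1 fold_left: fold axis v@16; visible region now rows[0,4) x cols[0,16) = 4x16
Op 2 fold_right: fold axis v@8; visible region now rows[0,4) x cols[8,16) = 4x8
Op 3 cut(3, 5): punch at orig (3,13); cuts so far [(3, 13)]; region rows[0,4) x cols[8,16) = 4x8
Op 4 cut(0, 5): punch at orig (0,13); cuts so far [(0, 13), (3, 13)]; region rows[0,4) x cols[8,16) = 4x8
Op 5 cut(3, 7): punch at orig (3,15); cuts so far [(0, 13), (3, 13), (3, 15)]; region rows[0,4) x cols[8,16) = 4x8
Unfold 1 (reflect across v@8): 6 holes -> [(0, 2), (0, 13), (3, 0), (3, 2), (3, 13), (3, 15)]
Unfold 2 (reflect across v@16): 12 holes -> [(0, 2), (0, 13), (0, 18), (0, 29), (3, 0), (3, 2), (3, 13), (3, 15), (3, 16), (3, 18), (3, 29), (3, 31)]

Answer: 12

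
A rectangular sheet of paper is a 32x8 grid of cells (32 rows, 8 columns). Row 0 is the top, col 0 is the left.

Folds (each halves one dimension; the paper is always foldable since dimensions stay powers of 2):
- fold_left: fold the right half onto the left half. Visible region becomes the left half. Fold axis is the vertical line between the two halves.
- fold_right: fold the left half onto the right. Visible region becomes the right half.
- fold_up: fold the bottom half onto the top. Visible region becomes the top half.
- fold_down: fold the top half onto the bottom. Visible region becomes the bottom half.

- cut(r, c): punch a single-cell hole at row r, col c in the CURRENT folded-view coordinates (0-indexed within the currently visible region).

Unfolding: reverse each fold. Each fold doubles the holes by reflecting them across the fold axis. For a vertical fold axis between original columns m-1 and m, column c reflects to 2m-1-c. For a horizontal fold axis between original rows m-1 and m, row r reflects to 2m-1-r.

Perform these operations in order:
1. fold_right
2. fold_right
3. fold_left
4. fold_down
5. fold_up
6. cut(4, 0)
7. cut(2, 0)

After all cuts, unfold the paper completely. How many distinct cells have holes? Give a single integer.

Op 1 fold_right: fold axis v@4; visible region now rows[0,32) x cols[4,8) = 32x4
Op 2 fold_right: fold axis v@6; visible region now rows[0,32) x cols[6,8) = 32x2
Op 3 fold_left: fold axis v@7; visible region now rows[0,32) x cols[6,7) = 32x1
Op 4 fold_down: fold axis h@16; visible region now rows[16,32) x cols[6,7) = 16x1
Op 5 fold_up: fold axis h@24; visible region now rows[16,24) x cols[6,7) = 8x1
Op 6 cut(4, 0): punch at orig (20,6); cuts so far [(20, 6)]; region rows[16,24) x cols[6,7) = 8x1
Op 7 cut(2, 0): punch at orig (18,6); cuts so far [(18, 6), (20, 6)]; region rows[16,24) x cols[6,7) = 8x1
Unfold 1 (reflect across h@24): 4 holes -> [(18, 6), (20, 6), (27, 6), (29, 6)]
Unfold 2 (reflect across h@16): 8 holes -> [(2, 6), (4, 6), (11, 6), (13, 6), (18, 6), (20, 6), (27, 6), (29, 6)]
Unfold 3 (reflect across v@7): 16 holes -> [(2, 6), (2, 7), (4, 6), (4, 7), (11, 6), (11, 7), (13, 6), (13, 7), (18, 6), (18, 7), (20, 6), (20, 7), (27, 6), (27, 7), (29, 6), (29, 7)]
Unfold 4 (reflect across v@6): 32 holes -> [(2, 4), (2, 5), (2, 6), (2, 7), (4, 4), (4, 5), (4, 6), (4, 7), (11, 4), (11, 5), (11, 6), (11, 7), (13, 4), (13, 5), (13, 6), (13, 7), (18, 4), (18, 5), (18, 6), (18, 7), (20, 4), (20, 5), (20, 6), (20, 7), (27, 4), (27, 5), (27, 6), (27, 7), (29, 4), (29, 5), (29, 6), (29, 7)]
Unfold 5 (reflect across v@4): 64 holes -> [(2, 0), (2, 1), (2, 2), (2, 3), (2, 4), (2, 5), (2, 6), (2, 7), (4, 0), (4, 1), (4, 2), (4, 3), (4, 4), (4, 5), (4, 6), (4, 7), (11, 0), (11, 1), (11, 2), (11, 3), (11, 4), (11, 5), (11, 6), (11, 7), (13, 0), (13, 1), (13, 2), (13, 3), (13, 4), (13, 5), (13, 6), (13, 7), (18, 0), (18, 1), (18, 2), (18, 3), (18, 4), (18, 5), (18, 6), (18, 7), (20, 0), (20, 1), (20, 2), (20, 3), (20, 4), (20, 5), (20, 6), (20, 7), (27, 0), (27, 1), (27, 2), (27, 3), (27, 4), (27, 5), (27, 6), (27, 7), (29, 0), (29, 1), (29, 2), (29, 3), (29, 4), (29, 5), (29, 6), (29, 7)]

Answer: 64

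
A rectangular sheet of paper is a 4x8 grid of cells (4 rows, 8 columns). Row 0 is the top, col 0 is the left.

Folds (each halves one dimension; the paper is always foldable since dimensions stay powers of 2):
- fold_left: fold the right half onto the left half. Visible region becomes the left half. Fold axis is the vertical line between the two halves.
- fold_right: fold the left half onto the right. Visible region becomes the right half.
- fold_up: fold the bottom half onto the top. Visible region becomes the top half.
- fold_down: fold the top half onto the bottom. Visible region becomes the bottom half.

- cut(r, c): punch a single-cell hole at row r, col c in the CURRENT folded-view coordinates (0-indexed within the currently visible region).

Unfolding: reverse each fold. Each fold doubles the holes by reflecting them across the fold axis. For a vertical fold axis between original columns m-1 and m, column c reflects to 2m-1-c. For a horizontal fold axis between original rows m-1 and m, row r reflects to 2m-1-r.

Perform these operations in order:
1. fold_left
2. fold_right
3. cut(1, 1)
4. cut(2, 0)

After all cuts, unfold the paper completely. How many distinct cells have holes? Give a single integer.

Op 1 fold_left: fold axis v@4; visible region now rows[0,4) x cols[0,4) = 4x4
Op 2 fold_right: fold axis v@2; visible region now rows[0,4) x cols[2,4) = 4x2
Op 3 cut(1, 1): punch at orig (1,3); cuts so far [(1, 3)]; region rows[0,4) x cols[2,4) = 4x2
Op 4 cut(2, 0): punch at orig (2,2); cuts so far [(1, 3), (2, 2)]; region rows[0,4) x cols[2,4) = 4x2
Unfold 1 (reflect across v@2): 4 holes -> [(1, 0), (1, 3), (2, 1), (2, 2)]
Unfold 2 (reflect across v@4): 8 holes -> [(1, 0), (1, 3), (1, 4), (1, 7), (2, 1), (2, 2), (2, 5), (2, 6)]

Answer: 8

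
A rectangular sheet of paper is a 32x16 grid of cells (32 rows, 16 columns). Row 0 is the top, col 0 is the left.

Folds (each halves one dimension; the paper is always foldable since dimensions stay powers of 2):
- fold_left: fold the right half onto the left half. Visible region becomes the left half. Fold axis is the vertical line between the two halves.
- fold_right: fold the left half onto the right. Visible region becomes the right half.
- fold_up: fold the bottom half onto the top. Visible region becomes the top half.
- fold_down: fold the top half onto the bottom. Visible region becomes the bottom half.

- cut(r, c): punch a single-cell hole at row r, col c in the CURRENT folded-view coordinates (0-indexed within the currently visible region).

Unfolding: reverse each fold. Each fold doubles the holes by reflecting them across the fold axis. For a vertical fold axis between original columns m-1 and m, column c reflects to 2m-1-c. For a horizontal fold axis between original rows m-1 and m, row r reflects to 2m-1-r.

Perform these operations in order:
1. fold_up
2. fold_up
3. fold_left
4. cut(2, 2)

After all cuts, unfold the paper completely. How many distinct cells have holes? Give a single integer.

Op 1 fold_up: fold axis h@16; visible region now rows[0,16) x cols[0,16) = 16x16
Op 2 fold_up: fold axis h@8; visible region now rows[0,8) x cols[0,16) = 8x16
Op 3 fold_left: fold axis v@8; visible region now rows[0,8) x cols[0,8) = 8x8
Op 4 cut(2, 2): punch at orig (2,2); cuts so far [(2, 2)]; region rows[0,8) x cols[0,8) = 8x8
Unfold 1 (reflect across v@8): 2 holes -> [(2, 2), (2, 13)]
Unfold 2 (reflect across h@8): 4 holes -> [(2, 2), (2, 13), (13, 2), (13, 13)]
Unfold 3 (reflect across h@16): 8 holes -> [(2, 2), (2, 13), (13, 2), (13, 13), (18, 2), (18, 13), (29, 2), (29, 13)]

Answer: 8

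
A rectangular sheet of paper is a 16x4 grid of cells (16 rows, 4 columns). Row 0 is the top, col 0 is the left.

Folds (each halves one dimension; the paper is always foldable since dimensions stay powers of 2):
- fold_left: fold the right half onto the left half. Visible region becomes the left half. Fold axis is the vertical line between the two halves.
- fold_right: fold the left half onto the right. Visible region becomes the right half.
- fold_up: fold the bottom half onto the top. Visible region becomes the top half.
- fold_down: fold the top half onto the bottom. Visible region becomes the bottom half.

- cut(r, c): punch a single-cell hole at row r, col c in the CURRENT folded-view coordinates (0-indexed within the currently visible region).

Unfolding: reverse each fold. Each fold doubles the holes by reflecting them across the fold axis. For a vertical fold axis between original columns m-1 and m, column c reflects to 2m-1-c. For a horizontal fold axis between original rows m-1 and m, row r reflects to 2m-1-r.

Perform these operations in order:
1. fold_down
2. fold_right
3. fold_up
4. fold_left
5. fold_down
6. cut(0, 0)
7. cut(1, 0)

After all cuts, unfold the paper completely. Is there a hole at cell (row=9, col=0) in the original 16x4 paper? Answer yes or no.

Op 1 fold_down: fold axis h@8; visible region now rows[8,16) x cols[0,4) = 8x4
Op 2 fold_right: fold axis v@2; visible region now rows[8,16) x cols[2,4) = 8x2
Op 3 fold_up: fold axis h@12; visible region now rows[8,12) x cols[2,4) = 4x2
Op 4 fold_left: fold axis v@3; visible region now rows[8,12) x cols[2,3) = 4x1
Op 5 fold_down: fold axis h@10; visible region now rows[10,12) x cols[2,3) = 2x1
Op 6 cut(0, 0): punch at orig (10,2); cuts so far [(10, 2)]; region rows[10,12) x cols[2,3) = 2x1
Op 7 cut(1, 0): punch at orig (11,2); cuts so far [(10, 2), (11, 2)]; region rows[10,12) x cols[2,3) = 2x1
Unfold 1 (reflect across h@10): 4 holes -> [(8, 2), (9, 2), (10, 2), (11, 2)]
Unfold 2 (reflect across v@3): 8 holes -> [(8, 2), (8, 3), (9, 2), (9, 3), (10, 2), (10, 3), (11, 2), (11, 3)]
Unfold 3 (reflect across h@12): 16 holes -> [(8, 2), (8, 3), (9, 2), (9, 3), (10, 2), (10, 3), (11, 2), (11, 3), (12, 2), (12, 3), (13, 2), (13, 3), (14, 2), (14, 3), (15, 2), (15, 3)]
Unfold 4 (reflect across v@2): 32 holes -> [(8, 0), (8, 1), (8, 2), (8, 3), (9, 0), (9, 1), (9, 2), (9, 3), (10, 0), (10, 1), (10, 2), (10, 3), (11, 0), (11, 1), (11, 2), (11, 3), (12, 0), (12, 1), (12, 2), (12, 3), (13, 0), (13, 1), (13, 2), (13, 3), (14, 0), (14, 1), (14, 2), (14, 3), (15, 0), (15, 1), (15, 2), (15, 3)]
Unfold 5 (reflect across h@8): 64 holes -> [(0, 0), (0, 1), (0, 2), (0, 3), (1, 0), (1, 1), (1, 2), (1, 3), (2, 0), (2, 1), (2, 2), (2, 3), (3, 0), (3, 1), (3, 2), (3, 3), (4, 0), (4, 1), (4, 2), (4, 3), (5, 0), (5, 1), (5, 2), (5, 3), (6, 0), (6, 1), (6, 2), (6, 3), (7, 0), (7, 1), (7, 2), (7, 3), (8, 0), (8, 1), (8, 2), (8, 3), (9, 0), (9, 1), (9, 2), (9, 3), (10, 0), (10, 1), (10, 2), (10, 3), (11, 0), (11, 1), (11, 2), (11, 3), (12, 0), (12, 1), (12, 2), (12, 3), (13, 0), (13, 1), (13, 2), (13, 3), (14, 0), (14, 1), (14, 2), (14, 3), (15, 0), (15, 1), (15, 2), (15, 3)]
Holes: [(0, 0), (0, 1), (0, 2), (0, 3), (1, 0), (1, 1), (1, 2), (1, 3), (2, 0), (2, 1), (2, 2), (2, 3), (3, 0), (3, 1), (3, 2), (3, 3), (4, 0), (4, 1), (4, 2), (4, 3), (5, 0), (5, 1), (5, 2), (5, 3), (6, 0), (6, 1), (6, 2), (6, 3), (7, 0), (7, 1), (7, 2), (7, 3), (8, 0), (8, 1), (8, 2), (8, 3), (9, 0), (9, 1), (9, 2), (9, 3), (10, 0), (10, 1), (10, 2), (10, 3), (11, 0), (11, 1), (11, 2), (11, 3), (12, 0), (12, 1), (12, 2), (12, 3), (13, 0), (13, 1), (13, 2), (13, 3), (14, 0), (14, 1), (14, 2), (14, 3), (15, 0), (15, 1), (15, 2), (15, 3)]

Answer: yes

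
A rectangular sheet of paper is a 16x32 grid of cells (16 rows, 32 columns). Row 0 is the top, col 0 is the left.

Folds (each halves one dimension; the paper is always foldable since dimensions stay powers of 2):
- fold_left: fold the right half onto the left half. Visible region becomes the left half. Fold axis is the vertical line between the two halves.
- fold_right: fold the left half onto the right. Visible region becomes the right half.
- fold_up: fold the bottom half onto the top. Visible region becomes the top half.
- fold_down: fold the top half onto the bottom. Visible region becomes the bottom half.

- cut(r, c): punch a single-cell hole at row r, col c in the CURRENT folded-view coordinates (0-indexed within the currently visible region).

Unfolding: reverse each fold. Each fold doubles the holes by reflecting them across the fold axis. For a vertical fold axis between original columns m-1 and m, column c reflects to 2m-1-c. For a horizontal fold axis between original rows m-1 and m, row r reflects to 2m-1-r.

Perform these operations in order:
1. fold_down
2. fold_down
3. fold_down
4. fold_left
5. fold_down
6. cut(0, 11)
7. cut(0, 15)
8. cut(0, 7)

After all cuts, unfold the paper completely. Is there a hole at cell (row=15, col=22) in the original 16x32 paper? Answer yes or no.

Op 1 fold_down: fold axis h@8; visible region now rows[8,16) x cols[0,32) = 8x32
Op 2 fold_down: fold axis h@12; visible region now rows[12,16) x cols[0,32) = 4x32
Op 3 fold_down: fold axis h@14; visible region now rows[14,16) x cols[0,32) = 2x32
Op 4 fold_left: fold axis v@16; visible region now rows[14,16) x cols[0,16) = 2x16
Op 5 fold_down: fold axis h@15; visible region now rows[15,16) x cols[0,16) = 1x16
Op 6 cut(0, 11): punch at orig (15,11); cuts so far [(15, 11)]; region rows[15,16) x cols[0,16) = 1x16
Op 7 cut(0, 15): punch at orig (15,15); cuts so far [(15, 11), (15, 15)]; region rows[15,16) x cols[0,16) = 1x16
Op 8 cut(0, 7): punch at orig (15,7); cuts so far [(15, 7), (15, 11), (15, 15)]; region rows[15,16) x cols[0,16) = 1x16
Unfold 1 (reflect across h@15): 6 holes -> [(14, 7), (14, 11), (14, 15), (15, 7), (15, 11), (15, 15)]
Unfold 2 (reflect across v@16): 12 holes -> [(14, 7), (14, 11), (14, 15), (14, 16), (14, 20), (14, 24), (15, 7), (15, 11), (15, 15), (15, 16), (15, 20), (15, 24)]
Unfold 3 (reflect across h@14): 24 holes -> [(12, 7), (12, 11), (12, 15), (12, 16), (12, 20), (12, 24), (13, 7), (13, 11), (13, 15), (13, 16), (13, 20), (13, 24), (14, 7), (14, 11), (14, 15), (14, 16), (14, 20), (14, 24), (15, 7), (15, 11), (15, 15), (15, 16), (15, 20), (15, 24)]
Unfold 4 (reflect across h@12): 48 holes -> [(8, 7), (8, 11), (8, 15), (8, 16), (8, 20), (8, 24), (9, 7), (9, 11), (9, 15), (9, 16), (9, 20), (9, 24), (10, 7), (10, 11), (10, 15), (10, 16), (10, 20), (10, 24), (11, 7), (11, 11), (11, 15), (11, 16), (11, 20), (11, 24), (12, 7), (12, 11), (12, 15), (12, 16), (12, 20), (12, 24), (13, 7), (13, 11), (13, 15), (13, 16), (13, 20), (13, 24), (14, 7), (14, 11), (14, 15), (14, 16), (14, 20), (14, 24), (15, 7), (15, 11), (15, 15), (15, 16), (15, 20), (15, 24)]
Unfold 5 (reflect across h@8): 96 holes -> [(0, 7), (0, 11), (0, 15), (0, 16), (0, 20), (0, 24), (1, 7), (1, 11), (1, 15), (1, 16), (1, 20), (1, 24), (2, 7), (2, 11), (2, 15), (2, 16), (2, 20), (2, 24), (3, 7), (3, 11), (3, 15), (3, 16), (3, 20), (3, 24), (4, 7), (4, 11), (4, 15), (4, 16), (4, 20), (4, 24), (5, 7), (5, 11), (5, 15), (5, 16), (5, 20), (5, 24), (6, 7), (6, 11), (6, 15), (6, 16), (6, 20), (6, 24), (7, 7), (7, 11), (7, 15), (7, 16), (7, 20), (7, 24), (8, 7), (8, 11), (8, 15), (8, 16), (8, 20), (8, 24), (9, 7), (9, 11), (9, 15), (9, 16), (9, 20), (9, 24), (10, 7), (10, 11), (10, 15), (10, 16), (10, 20), (10, 24), (11, 7), (11, 11), (11, 15), (11, 16), (11, 20), (11, 24), (12, 7), (12, 11), (12, 15), (12, 16), (12, 20), (12, 24), (13, 7), (13, 11), (13, 15), (13, 16), (13, 20), (13, 24), (14, 7), (14, 11), (14, 15), (14, 16), (14, 20), (14, 24), (15, 7), (15, 11), (15, 15), (15, 16), (15, 20), (15, 24)]
Holes: [(0, 7), (0, 11), (0, 15), (0, 16), (0, 20), (0, 24), (1, 7), (1, 11), (1, 15), (1, 16), (1, 20), (1, 24), (2, 7), (2, 11), (2, 15), (2, 16), (2, 20), (2, 24), (3, 7), (3, 11), (3, 15), (3, 16), (3, 20), (3, 24), (4, 7), (4, 11), (4, 15), (4, 16), (4, 20), (4, 24), (5, 7), (5, 11), (5, 15), (5, 16), (5, 20), (5, 24), (6, 7), (6, 11), (6, 15), (6, 16), (6, 20), (6, 24), (7, 7), (7, 11), (7, 15), (7, 16), (7, 20), (7, 24), (8, 7), (8, 11), (8, 15), (8, 16), (8, 20), (8, 24), (9, 7), (9, 11), (9, 15), (9, 16), (9, 20), (9, 24), (10, 7), (10, 11), (10, 15), (10, 16), (10, 20), (10, 24), (11, 7), (11, 11), (11, 15), (11, 16), (11, 20), (11, 24), (12, 7), (12, 11), (12, 15), (12, 16), (12, 20), (12, 24), (13, 7), (13, 11), (13, 15), (13, 16), (13, 20), (13, 24), (14, 7), (14, 11), (14, 15), (14, 16), (14, 20), (14, 24), (15, 7), (15, 11), (15, 15), (15, 16), (15, 20), (15, 24)]

Answer: no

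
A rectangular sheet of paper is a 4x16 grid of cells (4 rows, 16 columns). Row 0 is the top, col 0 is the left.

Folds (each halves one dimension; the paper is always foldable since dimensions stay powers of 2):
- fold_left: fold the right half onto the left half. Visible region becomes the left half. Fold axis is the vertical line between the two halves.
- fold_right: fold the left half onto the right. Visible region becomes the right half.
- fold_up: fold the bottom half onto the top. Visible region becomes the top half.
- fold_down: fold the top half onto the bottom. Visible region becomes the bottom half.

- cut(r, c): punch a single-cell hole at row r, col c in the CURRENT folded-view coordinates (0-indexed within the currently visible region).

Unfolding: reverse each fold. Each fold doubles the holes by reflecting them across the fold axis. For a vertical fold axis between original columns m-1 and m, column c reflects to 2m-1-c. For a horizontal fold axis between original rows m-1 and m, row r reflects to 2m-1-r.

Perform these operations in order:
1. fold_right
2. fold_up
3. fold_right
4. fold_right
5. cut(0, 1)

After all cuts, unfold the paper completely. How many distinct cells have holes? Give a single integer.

Answer: 16

Derivation:
Op 1 fold_right: fold axis v@8; visible region now rows[0,4) x cols[8,16) = 4x8
Op 2 fold_up: fold axis h@2; visible region now rows[0,2) x cols[8,16) = 2x8
Op 3 fold_right: fold axis v@12; visible region now rows[0,2) x cols[12,16) = 2x4
Op 4 fold_right: fold axis v@14; visible region now rows[0,2) x cols[14,16) = 2x2
Op 5 cut(0, 1): punch at orig (0,15); cuts so far [(0, 15)]; region rows[0,2) x cols[14,16) = 2x2
Unfold 1 (reflect across v@14): 2 holes -> [(0, 12), (0, 15)]
Unfold 2 (reflect across v@12): 4 holes -> [(0, 8), (0, 11), (0, 12), (0, 15)]
Unfold 3 (reflect across h@2): 8 holes -> [(0, 8), (0, 11), (0, 12), (0, 15), (3, 8), (3, 11), (3, 12), (3, 15)]
Unfold 4 (reflect across v@8): 16 holes -> [(0, 0), (0, 3), (0, 4), (0, 7), (0, 8), (0, 11), (0, 12), (0, 15), (3, 0), (3, 3), (3, 4), (3, 7), (3, 8), (3, 11), (3, 12), (3, 15)]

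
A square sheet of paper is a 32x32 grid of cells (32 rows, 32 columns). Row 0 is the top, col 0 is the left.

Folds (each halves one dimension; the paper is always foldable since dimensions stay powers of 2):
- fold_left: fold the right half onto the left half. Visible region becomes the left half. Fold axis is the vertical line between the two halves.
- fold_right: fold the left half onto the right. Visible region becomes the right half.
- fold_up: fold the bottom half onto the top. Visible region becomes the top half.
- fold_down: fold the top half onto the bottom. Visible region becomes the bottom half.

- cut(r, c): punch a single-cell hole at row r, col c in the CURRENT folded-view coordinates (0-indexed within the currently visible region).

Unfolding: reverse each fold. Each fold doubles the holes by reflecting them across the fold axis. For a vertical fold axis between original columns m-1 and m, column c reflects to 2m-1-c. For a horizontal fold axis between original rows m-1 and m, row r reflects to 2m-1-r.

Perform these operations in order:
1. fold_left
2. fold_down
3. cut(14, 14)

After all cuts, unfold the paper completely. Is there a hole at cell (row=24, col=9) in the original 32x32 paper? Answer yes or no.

Answer: no

Derivation:
Op 1 fold_left: fold axis v@16; visible region now rows[0,32) x cols[0,16) = 32x16
Op 2 fold_down: fold axis h@16; visible region now rows[16,32) x cols[0,16) = 16x16
Op 3 cut(14, 14): punch at orig (30,14); cuts so far [(30, 14)]; region rows[16,32) x cols[0,16) = 16x16
Unfold 1 (reflect across h@16): 2 holes -> [(1, 14), (30, 14)]
Unfold 2 (reflect across v@16): 4 holes -> [(1, 14), (1, 17), (30, 14), (30, 17)]
Holes: [(1, 14), (1, 17), (30, 14), (30, 17)]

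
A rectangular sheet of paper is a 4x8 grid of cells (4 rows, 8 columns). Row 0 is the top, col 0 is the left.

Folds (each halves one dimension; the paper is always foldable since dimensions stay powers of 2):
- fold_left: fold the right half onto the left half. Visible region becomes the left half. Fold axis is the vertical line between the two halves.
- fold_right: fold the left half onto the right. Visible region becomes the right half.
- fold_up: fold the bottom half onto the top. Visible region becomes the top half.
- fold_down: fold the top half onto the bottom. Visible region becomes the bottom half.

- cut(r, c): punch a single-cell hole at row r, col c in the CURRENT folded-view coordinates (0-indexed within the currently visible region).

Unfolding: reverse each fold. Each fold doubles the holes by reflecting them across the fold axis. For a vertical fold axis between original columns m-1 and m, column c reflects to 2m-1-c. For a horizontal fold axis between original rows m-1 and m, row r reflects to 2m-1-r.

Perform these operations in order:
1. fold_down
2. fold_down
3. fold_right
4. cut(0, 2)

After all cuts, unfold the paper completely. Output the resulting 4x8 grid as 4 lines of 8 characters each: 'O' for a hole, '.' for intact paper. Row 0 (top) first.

Answer: .O....O.
.O....O.
.O....O.
.O....O.

Derivation:
Op 1 fold_down: fold axis h@2; visible region now rows[2,4) x cols[0,8) = 2x8
Op 2 fold_down: fold axis h@3; visible region now rows[3,4) x cols[0,8) = 1x8
Op 3 fold_right: fold axis v@4; visible region now rows[3,4) x cols[4,8) = 1x4
Op 4 cut(0, 2): punch at orig (3,6); cuts so far [(3, 6)]; region rows[3,4) x cols[4,8) = 1x4
Unfold 1 (reflect across v@4): 2 holes -> [(3, 1), (3, 6)]
Unfold 2 (reflect across h@3): 4 holes -> [(2, 1), (2, 6), (3, 1), (3, 6)]
Unfold 3 (reflect across h@2): 8 holes -> [(0, 1), (0, 6), (1, 1), (1, 6), (2, 1), (2, 6), (3, 1), (3, 6)]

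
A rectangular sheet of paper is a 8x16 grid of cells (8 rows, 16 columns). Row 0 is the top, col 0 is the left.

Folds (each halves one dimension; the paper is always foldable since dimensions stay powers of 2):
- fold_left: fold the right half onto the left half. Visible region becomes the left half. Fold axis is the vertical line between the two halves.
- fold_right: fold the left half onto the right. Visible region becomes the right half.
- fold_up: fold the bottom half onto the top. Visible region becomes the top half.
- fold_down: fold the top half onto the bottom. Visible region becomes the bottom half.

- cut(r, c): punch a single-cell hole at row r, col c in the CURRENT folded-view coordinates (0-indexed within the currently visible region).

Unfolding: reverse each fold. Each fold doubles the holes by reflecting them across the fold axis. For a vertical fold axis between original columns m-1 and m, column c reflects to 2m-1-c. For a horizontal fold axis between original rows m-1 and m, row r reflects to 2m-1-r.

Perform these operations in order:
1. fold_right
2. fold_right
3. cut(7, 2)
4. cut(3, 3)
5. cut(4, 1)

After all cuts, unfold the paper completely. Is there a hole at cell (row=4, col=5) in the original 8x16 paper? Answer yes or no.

Op 1 fold_right: fold axis v@8; visible region now rows[0,8) x cols[8,16) = 8x8
Op 2 fold_right: fold axis v@12; visible region now rows[0,8) x cols[12,16) = 8x4
Op 3 cut(7, 2): punch at orig (7,14); cuts so far [(7, 14)]; region rows[0,8) x cols[12,16) = 8x4
Op 4 cut(3, 3): punch at orig (3,15); cuts so far [(3, 15), (7, 14)]; region rows[0,8) x cols[12,16) = 8x4
Op 5 cut(4, 1): punch at orig (4,13); cuts so far [(3, 15), (4, 13), (7, 14)]; region rows[0,8) x cols[12,16) = 8x4
Unfold 1 (reflect across v@12): 6 holes -> [(3, 8), (3, 15), (4, 10), (4, 13), (7, 9), (7, 14)]
Unfold 2 (reflect across v@8): 12 holes -> [(3, 0), (3, 7), (3, 8), (3, 15), (4, 2), (4, 5), (4, 10), (4, 13), (7, 1), (7, 6), (7, 9), (7, 14)]
Holes: [(3, 0), (3, 7), (3, 8), (3, 15), (4, 2), (4, 5), (4, 10), (4, 13), (7, 1), (7, 6), (7, 9), (7, 14)]

Answer: yes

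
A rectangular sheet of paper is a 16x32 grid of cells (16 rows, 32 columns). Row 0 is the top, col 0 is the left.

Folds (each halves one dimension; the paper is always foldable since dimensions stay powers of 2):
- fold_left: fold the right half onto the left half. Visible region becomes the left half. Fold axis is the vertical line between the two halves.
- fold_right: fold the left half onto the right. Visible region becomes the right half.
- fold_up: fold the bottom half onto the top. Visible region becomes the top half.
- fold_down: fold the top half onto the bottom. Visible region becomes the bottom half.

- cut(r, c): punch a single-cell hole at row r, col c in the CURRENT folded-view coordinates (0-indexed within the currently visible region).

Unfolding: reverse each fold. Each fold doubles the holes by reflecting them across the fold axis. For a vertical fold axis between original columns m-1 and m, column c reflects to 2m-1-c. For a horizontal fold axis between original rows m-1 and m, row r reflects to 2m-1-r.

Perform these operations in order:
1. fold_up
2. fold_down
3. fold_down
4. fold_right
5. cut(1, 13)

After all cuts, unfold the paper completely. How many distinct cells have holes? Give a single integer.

Op 1 fold_up: fold axis h@8; visible region now rows[0,8) x cols[0,32) = 8x32
Op 2 fold_down: fold axis h@4; visible region now rows[4,8) x cols[0,32) = 4x32
Op 3 fold_down: fold axis h@6; visible region now rows[6,8) x cols[0,32) = 2x32
Op 4 fold_right: fold axis v@16; visible region now rows[6,8) x cols[16,32) = 2x16
Op 5 cut(1, 13): punch at orig (7,29); cuts so far [(7, 29)]; region rows[6,8) x cols[16,32) = 2x16
Unfold 1 (reflect across v@16): 2 holes -> [(7, 2), (7, 29)]
Unfold 2 (reflect across h@6): 4 holes -> [(4, 2), (4, 29), (7, 2), (7, 29)]
Unfold 3 (reflect across h@4): 8 holes -> [(0, 2), (0, 29), (3, 2), (3, 29), (4, 2), (4, 29), (7, 2), (7, 29)]
Unfold 4 (reflect across h@8): 16 holes -> [(0, 2), (0, 29), (3, 2), (3, 29), (4, 2), (4, 29), (7, 2), (7, 29), (8, 2), (8, 29), (11, 2), (11, 29), (12, 2), (12, 29), (15, 2), (15, 29)]

Answer: 16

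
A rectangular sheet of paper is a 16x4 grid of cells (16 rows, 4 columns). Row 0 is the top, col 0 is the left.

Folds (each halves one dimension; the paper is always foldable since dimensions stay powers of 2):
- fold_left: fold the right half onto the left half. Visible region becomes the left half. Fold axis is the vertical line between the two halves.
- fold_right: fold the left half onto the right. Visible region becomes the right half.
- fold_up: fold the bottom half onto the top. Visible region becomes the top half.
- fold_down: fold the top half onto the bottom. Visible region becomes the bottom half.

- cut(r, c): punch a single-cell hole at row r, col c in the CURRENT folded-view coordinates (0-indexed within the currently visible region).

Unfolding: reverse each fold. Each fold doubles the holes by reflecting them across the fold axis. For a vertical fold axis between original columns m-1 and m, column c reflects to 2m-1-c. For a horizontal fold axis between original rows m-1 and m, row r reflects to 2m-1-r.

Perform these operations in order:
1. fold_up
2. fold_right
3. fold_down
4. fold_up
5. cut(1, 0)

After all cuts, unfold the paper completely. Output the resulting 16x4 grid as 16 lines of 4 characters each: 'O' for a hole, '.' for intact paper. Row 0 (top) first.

Op 1 fold_up: fold axis h@8; visible region now rows[0,8) x cols[0,4) = 8x4
Op 2 fold_right: fold axis v@2; visible region now rows[0,8) x cols[2,4) = 8x2
Op 3 fold_down: fold axis h@4; visible region now rows[4,8) x cols[2,4) = 4x2
Op 4 fold_up: fold axis h@6; visible region now rows[4,6) x cols[2,4) = 2x2
Op 5 cut(1, 0): punch at orig (5,2); cuts so far [(5, 2)]; region rows[4,6) x cols[2,4) = 2x2
Unfold 1 (reflect across h@6): 2 holes -> [(5, 2), (6, 2)]
Unfold 2 (reflect across h@4): 4 holes -> [(1, 2), (2, 2), (5, 2), (6, 2)]
Unfold 3 (reflect across v@2): 8 holes -> [(1, 1), (1, 2), (2, 1), (2, 2), (5, 1), (5, 2), (6, 1), (6, 2)]
Unfold 4 (reflect across h@8): 16 holes -> [(1, 1), (1, 2), (2, 1), (2, 2), (5, 1), (5, 2), (6, 1), (6, 2), (9, 1), (9, 2), (10, 1), (10, 2), (13, 1), (13, 2), (14, 1), (14, 2)]

Answer: ....
.OO.
.OO.
....
....
.OO.
.OO.
....
....
.OO.
.OO.
....
....
.OO.
.OO.
....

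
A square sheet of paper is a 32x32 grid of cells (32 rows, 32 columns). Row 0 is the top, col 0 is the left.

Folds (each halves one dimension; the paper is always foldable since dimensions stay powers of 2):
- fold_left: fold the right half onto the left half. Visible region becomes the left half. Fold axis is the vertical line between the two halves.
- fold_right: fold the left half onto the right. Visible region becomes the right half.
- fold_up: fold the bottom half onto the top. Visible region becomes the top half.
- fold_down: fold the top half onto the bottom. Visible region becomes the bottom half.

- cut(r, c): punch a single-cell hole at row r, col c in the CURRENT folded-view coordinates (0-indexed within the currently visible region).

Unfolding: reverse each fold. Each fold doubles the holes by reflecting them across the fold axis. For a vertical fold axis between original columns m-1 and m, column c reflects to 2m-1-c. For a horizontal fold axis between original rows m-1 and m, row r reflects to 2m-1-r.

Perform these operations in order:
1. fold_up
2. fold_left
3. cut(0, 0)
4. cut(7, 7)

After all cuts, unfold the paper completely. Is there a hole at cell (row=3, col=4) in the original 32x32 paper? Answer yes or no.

Op 1 fold_up: fold axis h@16; visible region now rows[0,16) x cols[0,32) = 16x32
Op 2 fold_left: fold axis v@16; visible region now rows[0,16) x cols[0,16) = 16x16
Op 3 cut(0, 0): punch at orig (0,0); cuts so far [(0, 0)]; region rows[0,16) x cols[0,16) = 16x16
Op 4 cut(7, 7): punch at orig (7,7); cuts so far [(0, 0), (7, 7)]; region rows[0,16) x cols[0,16) = 16x16
Unfold 1 (reflect across v@16): 4 holes -> [(0, 0), (0, 31), (7, 7), (7, 24)]
Unfold 2 (reflect across h@16): 8 holes -> [(0, 0), (0, 31), (7, 7), (7, 24), (24, 7), (24, 24), (31, 0), (31, 31)]
Holes: [(0, 0), (0, 31), (7, 7), (7, 24), (24, 7), (24, 24), (31, 0), (31, 31)]

Answer: no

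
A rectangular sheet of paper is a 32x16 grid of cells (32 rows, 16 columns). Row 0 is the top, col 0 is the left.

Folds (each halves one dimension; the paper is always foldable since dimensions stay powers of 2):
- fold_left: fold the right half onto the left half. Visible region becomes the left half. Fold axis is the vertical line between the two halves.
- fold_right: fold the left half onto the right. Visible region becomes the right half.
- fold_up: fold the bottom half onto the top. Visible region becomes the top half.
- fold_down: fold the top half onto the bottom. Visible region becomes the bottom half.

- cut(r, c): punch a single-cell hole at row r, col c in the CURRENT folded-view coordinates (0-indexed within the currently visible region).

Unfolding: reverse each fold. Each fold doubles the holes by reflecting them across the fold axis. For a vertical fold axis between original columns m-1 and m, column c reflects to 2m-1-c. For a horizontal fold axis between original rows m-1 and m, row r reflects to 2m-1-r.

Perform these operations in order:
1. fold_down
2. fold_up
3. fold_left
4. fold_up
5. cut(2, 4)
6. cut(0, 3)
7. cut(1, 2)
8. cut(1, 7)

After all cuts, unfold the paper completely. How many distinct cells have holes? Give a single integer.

Op 1 fold_down: fold axis h@16; visible region now rows[16,32) x cols[0,16) = 16x16
Op 2 fold_up: fold axis h@24; visible region now rows[16,24) x cols[0,16) = 8x16
Op 3 fold_left: fold axis v@8; visible region now rows[16,24) x cols[0,8) = 8x8
Op 4 fold_up: fold axis h@20; visible region now rows[16,20) x cols[0,8) = 4x8
Op 5 cut(2, 4): punch at orig (18,4); cuts so far [(18, 4)]; region rows[16,20) x cols[0,8) = 4x8
Op 6 cut(0, 3): punch at orig (16,3); cuts so far [(16, 3), (18, 4)]; region rows[16,20) x cols[0,8) = 4x8
Op 7 cut(1, 2): punch at orig (17,2); cuts so far [(16, 3), (17, 2), (18, 4)]; region rows[16,20) x cols[0,8) = 4x8
Op 8 cut(1, 7): punch at orig (17,7); cuts so far [(16, 3), (17, 2), (17, 7), (18, 4)]; region rows[16,20) x cols[0,8) = 4x8
Unfold 1 (reflect across h@20): 8 holes -> [(16, 3), (17, 2), (17, 7), (18, 4), (21, 4), (22, 2), (22, 7), (23, 3)]
Unfold 2 (reflect across v@8): 16 holes -> [(16, 3), (16, 12), (17, 2), (17, 7), (17, 8), (17, 13), (18, 4), (18, 11), (21, 4), (21, 11), (22, 2), (22, 7), (22, 8), (22, 13), (23, 3), (23, 12)]
Unfold 3 (reflect across h@24): 32 holes -> [(16, 3), (16, 12), (17, 2), (17, 7), (17, 8), (17, 13), (18, 4), (18, 11), (21, 4), (21, 11), (22, 2), (22, 7), (22, 8), (22, 13), (23, 3), (23, 12), (24, 3), (24, 12), (25, 2), (25, 7), (25, 8), (25, 13), (26, 4), (26, 11), (29, 4), (29, 11), (30, 2), (30, 7), (30, 8), (30, 13), (31, 3), (31, 12)]
Unfold 4 (reflect across h@16): 64 holes -> [(0, 3), (0, 12), (1, 2), (1, 7), (1, 8), (1, 13), (2, 4), (2, 11), (5, 4), (5, 11), (6, 2), (6, 7), (6, 8), (6, 13), (7, 3), (7, 12), (8, 3), (8, 12), (9, 2), (9, 7), (9, 8), (9, 13), (10, 4), (10, 11), (13, 4), (13, 11), (14, 2), (14, 7), (14, 8), (14, 13), (15, 3), (15, 12), (16, 3), (16, 12), (17, 2), (17, 7), (17, 8), (17, 13), (18, 4), (18, 11), (21, 4), (21, 11), (22, 2), (22, 7), (22, 8), (22, 13), (23, 3), (23, 12), (24, 3), (24, 12), (25, 2), (25, 7), (25, 8), (25, 13), (26, 4), (26, 11), (29, 4), (29, 11), (30, 2), (30, 7), (30, 8), (30, 13), (31, 3), (31, 12)]

Answer: 64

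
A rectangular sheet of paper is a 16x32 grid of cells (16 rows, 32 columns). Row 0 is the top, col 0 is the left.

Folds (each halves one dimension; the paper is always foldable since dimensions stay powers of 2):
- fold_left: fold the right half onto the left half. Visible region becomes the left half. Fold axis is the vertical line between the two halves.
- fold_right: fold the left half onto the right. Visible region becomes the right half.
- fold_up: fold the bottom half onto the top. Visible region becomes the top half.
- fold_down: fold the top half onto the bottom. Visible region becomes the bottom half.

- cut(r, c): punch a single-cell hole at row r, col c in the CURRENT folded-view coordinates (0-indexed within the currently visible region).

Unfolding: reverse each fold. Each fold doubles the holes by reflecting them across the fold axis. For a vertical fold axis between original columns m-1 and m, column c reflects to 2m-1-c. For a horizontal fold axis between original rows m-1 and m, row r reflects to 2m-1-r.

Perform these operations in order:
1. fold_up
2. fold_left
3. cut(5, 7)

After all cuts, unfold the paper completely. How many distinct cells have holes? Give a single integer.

Answer: 4

Derivation:
Op 1 fold_up: fold axis h@8; visible region now rows[0,8) x cols[0,32) = 8x32
Op 2 fold_left: fold axis v@16; visible region now rows[0,8) x cols[0,16) = 8x16
Op 3 cut(5, 7): punch at orig (5,7); cuts so far [(5, 7)]; region rows[0,8) x cols[0,16) = 8x16
Unfold 1 (reflect across v@16): 2 holes -> [(5, 7), (5, 24)]
Unfold 2 (reflect across h@8): 4 holes -> [(5, 7), (5, 24), (10, 7), (10, 24)]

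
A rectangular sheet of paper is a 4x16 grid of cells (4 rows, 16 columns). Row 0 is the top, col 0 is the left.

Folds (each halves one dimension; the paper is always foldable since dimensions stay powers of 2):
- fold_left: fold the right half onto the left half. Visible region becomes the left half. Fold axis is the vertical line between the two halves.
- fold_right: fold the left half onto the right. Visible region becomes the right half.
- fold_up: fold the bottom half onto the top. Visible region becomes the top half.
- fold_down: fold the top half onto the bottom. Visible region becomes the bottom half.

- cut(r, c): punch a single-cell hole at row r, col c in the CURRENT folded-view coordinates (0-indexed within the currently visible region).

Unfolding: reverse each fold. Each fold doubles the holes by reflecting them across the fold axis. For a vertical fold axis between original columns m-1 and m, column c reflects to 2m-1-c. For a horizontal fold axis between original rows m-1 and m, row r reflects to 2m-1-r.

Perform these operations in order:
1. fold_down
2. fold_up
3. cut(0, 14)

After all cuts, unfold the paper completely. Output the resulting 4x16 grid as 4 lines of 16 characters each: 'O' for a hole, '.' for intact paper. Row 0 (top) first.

Op 1 fold_down: fold axis h@2; visible region now rows[2,4) x cols[0,16) = 2x16
Op 2 fold_up: fold axis h@3; visible region now rows[2,3) x cols[0,16) = 1x16
Op 3 cut(0, 14): punch at orig (2,14); cuts so far [(2, 14)]; region rows[2,3) x cols[0,16) = 1x16
Unfold 1 (reflect across h@3): 2 holes -> [(2, 14), (3, 14)]
Unfold 2 (reflect across h@2): 4 holes -> [(0, 14), (1, 14), (2, 14), (3, 14)]

Answer: ..............O.
..............O.
..............O.
..............O.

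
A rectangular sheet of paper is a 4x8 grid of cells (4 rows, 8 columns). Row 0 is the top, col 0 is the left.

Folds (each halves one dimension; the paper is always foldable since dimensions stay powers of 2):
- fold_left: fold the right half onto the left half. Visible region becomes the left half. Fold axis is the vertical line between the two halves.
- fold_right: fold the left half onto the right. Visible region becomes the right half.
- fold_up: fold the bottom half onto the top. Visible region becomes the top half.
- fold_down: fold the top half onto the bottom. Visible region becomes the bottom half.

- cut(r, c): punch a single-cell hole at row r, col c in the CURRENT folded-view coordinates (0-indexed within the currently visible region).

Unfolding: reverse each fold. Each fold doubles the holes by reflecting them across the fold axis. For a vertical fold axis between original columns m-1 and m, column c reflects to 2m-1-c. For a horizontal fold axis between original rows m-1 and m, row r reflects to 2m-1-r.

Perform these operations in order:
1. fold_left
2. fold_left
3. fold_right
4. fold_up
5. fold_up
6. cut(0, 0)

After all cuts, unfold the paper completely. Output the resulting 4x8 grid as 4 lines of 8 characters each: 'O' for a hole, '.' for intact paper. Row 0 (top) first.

Answer: OOOOOOOO
OOOOOOOO
OOOOOOOO
OOOOOOOO

Derivation:
Op 1 fold_left: fold axis v@4; visible region now rows[0,4) x cols[0,4) = 4x4
Op 2 fold_left: fold axis v@2; visible region now rows[0,4) x cols[0,2) = 4x2
Op 3 fold_right: fold axis v@1; visible region now rows[0,4) x cols[1,2) = 4x1
Op 4 fold_up: fold axis h@2; visible region now rows[0,2) x cols[1,2) = 2x1
Op 5 fold_up: fold axis h@1; visible region now rows[0,1) x cols[1,2) = 1x1
Op 6 cut(0, 0): punch at orig (0,1); cuts so far [(0, 1)]; region rows[0,1) x cols[1,2) = 1x1
Unfold 1 (reflect across h@1): 2 holes -> [(0, 1), (1, 1)]
Unfold 2 (reflect across h@2): 4 holes -> [(0, 1), (1, 1), (2, 1), (3, 1)]
Unfold 3 (reflect across v@1): 8 holes -> [(0, 0), (0, 1), (1, 0), (1, 1), (2, 0), (2, 1), (3, 0), (3, 1)]
Unfold 4 (reflect across v@2): 16 holes -> [(0, 0), (0, 1), (0, 2), (0, 3), (1, 0), (1, 1), (1, 2), (1, 3), (2, 0), (2, 1), (2, 2), (2, 3), (3, 0), (3, 1), (3, 2), (3, 3)]
Unfold 5 (reflect across v@4): 32 holes -> [(0, 0), (0, 1), (0, 2), (0, 3), (0, 4), (0, 5), (0, 6), (0, 7), (1, 0), (1, 1), (1, 2), (1, 3), (1, 4), (1, 5), (1, 6), (1, 7), (2, 0), (2, 1), (2, 2), (2, 3), (2, 4), (2, 5), (2, 6), (2, 7), (3, 0), (3, 1), (3, 2), (3, 3), (3, 4), (3, 5), (3, 6), (3, 7)]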